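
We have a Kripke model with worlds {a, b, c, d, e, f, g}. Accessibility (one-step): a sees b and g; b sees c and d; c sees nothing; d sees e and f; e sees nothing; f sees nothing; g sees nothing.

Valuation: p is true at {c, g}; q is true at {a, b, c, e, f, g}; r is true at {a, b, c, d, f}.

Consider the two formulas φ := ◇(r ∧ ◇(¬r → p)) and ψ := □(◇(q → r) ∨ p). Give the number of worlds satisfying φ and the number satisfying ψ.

For ◇(r ∧ ◇(¬r → p)):
a: successors {b, g}; r ∧ ◇(¬r → p) there: b:T, g:F. ✓
b: successors {c, d}; r ∧ ◇(¬r → p) there: c:F, d:T. ✓
c: no successors, so ◇(r ∧ ◇(¬r → p)) fails. ✗
d: successors {e, f}; r ∧ ◇(¬r → p) there: e:F, f:F. ✗
e: no successors, so ◇(r ∧ ◇(¬r → p)) fails. ✗
f: no successors, so ◇(r ∧ ◇(¬r → p)) fails. ✗
g: no successors, so ◇(r ∧ ◇(¬r → p)) fails. ✗
— 2 worlds.
For □(◇(q → r) ∨ p):
a: successors {b, g}; ◇(q → r) ∨ p there: b:T, g:T. ✓
b: successors {c, d}; ◇(q → r) ∨ p there: c:T, d:T. ✓
c: no successors, so □(◇(q → r) ∨ p) holds vacuously. ✓
d: successors {e, f}; ◇(q → r) ∨ p there: e:F, f:F. ✗
e: no successors, so □(◇(q → r) ∨ p) holds vacuously. ✓
f: no successors, so □(◇(q → r) ∨ p) holds vacuously. ✓
g: no successors, so □(◇(q → r) ∨ p) holds vacuously. ✓
— 6 worlds.

2 and 6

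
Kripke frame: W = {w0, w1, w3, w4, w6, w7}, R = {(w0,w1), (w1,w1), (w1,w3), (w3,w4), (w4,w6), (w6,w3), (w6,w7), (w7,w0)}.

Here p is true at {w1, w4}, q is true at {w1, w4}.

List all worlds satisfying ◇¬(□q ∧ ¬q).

{w0, w1, w3, w4, w6}

w0: successors {w1}; ¬(□q ∧ ¬q) there: w1:T. ✓
w1: successors {w1, w3}; ¬(□q ∧ ¬q) there: w1:T, w3:F. ✓
w3: successors {w4}; ¬(□q ∧ ¬q) there: w4:T. ✓
w4: successors {w6}; ¬(□q ∧ ¬q) there: w6:T. ✓
w6: successors {w3, w7}; ¬(□q ∧ ¬q) there: w3:F, w7:T. ✓
w7: successors {w0}; ¬(□q ∧ ¬q) there: w0:F. ✗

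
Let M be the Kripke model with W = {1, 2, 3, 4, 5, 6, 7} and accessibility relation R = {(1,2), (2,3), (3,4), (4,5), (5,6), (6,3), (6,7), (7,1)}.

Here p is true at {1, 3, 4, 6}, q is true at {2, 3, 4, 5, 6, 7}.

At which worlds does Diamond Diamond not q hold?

{6}

1: successors {2}; Diamond not q there: 2:F. ✗
2: successors {3}; Diamond not q there: 3:F. ✗
3: successors {4}; Diamond not q there: 4:F. ✗
4: successors {5}; Diamond not q there: 5:F. ✗
5: successors {6}; Diamond not q there: 6:F. ✗
6: successors {3, 7}; Diamond not q there: 3:F, 7:T. ✓
7: successors {1}; Diamond not q there: 1:F. ✗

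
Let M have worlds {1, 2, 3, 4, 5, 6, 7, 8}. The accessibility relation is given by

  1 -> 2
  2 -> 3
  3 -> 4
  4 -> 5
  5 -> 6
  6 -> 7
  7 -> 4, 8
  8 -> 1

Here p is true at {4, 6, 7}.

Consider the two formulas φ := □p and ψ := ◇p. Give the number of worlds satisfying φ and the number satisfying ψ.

3 and 4

For □p:
1: successors {2}; p there: 2:F. ✗
2: successors {3}; p there: 3:F. ✗
3: successors {4}; p there: 4:T. ✓
4: successors {5}; p there: 5:F. ✗
5: successors {6}; p there: 6:T. ✓
6: successors {7}; p there: 7:T. ✓
7: successors {4, 8}; p there: 4:T, 8:F. ✗
8: successors {1}; p there: 1:F. ✗
— 3 worlds.
For ◇p:
1: successors {2}; p there: 2:F. ✗
2: successors {3}; p there: 3:F. ✗
3: successors {4}; p there: 4:T. ✓
4: successors {5}; p there: 5:F. ✗
5: successors {6}; p there: 6:T. ✓
6: successors {7}; p there: 7:T. ✓
7: successors {4, 8}; p there: 4:T, 8:F. ✓
8: successors {1}; p there: 1:F. ✗
— 4 worlds.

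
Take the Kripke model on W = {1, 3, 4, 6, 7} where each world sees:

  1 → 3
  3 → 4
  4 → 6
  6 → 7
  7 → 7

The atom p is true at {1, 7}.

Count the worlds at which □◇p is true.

1: successors {3}; ◇p there: 3:F. ✗
3: successors {4}; ◇p there: 4:F. ✗
4: successors {6}; ◇p there: 6:T. ✓
6: successors {7}; ◇p there: 7:T. ✓
7: successors {7}; ◇p there: 7:T. ✓
Satisfying worlds: {4, 6, 7}.

3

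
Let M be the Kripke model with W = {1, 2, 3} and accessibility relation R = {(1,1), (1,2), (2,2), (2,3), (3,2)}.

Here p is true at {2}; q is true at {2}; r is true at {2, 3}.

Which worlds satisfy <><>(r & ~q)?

1: successors {1, 2}; <>(r & ~q) there: 1:F, 2:T. ✓
2: successors {2, 3}; <>(r & ~q) there: 2:T, 3:F. ✓
3: successors {2}; <>(r & ~q) there: 2:T. ✓

{1, 2, 3}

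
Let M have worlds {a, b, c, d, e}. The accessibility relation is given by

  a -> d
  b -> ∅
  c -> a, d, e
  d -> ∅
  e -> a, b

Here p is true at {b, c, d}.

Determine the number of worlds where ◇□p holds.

a: successors {d}; □p there: d:T. ✓
b: no successors, so ◇□p fails. ✗
c: successors {a, d, e}; □p there: a:T, d:T, e:F. ✓
d: no successors, so ◇□p fails. ✗
e: successors {a, b}; □p there: a:T, b:T. ✓
Satisfying worlds: {a, c, e}.

3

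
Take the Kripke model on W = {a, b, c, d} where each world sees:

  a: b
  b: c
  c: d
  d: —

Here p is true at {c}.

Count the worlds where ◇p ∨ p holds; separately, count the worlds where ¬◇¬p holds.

For ◇p ∨ p:
a: ◇p is F, p is F. ✗
b: ◇p is T, p is F. ✓
c: ◇p is F, p is T. ✓
d: ◇p is F, p is F. ✗
— 2 worlds.
For ¬◇¬p:
a: ◇¬p is T. ✗
b: ◇¬p is F. ✓
c: ◇¬p is T. ✗
d: ◇¬p is F. ✓
— 2 worlds.

2 and 2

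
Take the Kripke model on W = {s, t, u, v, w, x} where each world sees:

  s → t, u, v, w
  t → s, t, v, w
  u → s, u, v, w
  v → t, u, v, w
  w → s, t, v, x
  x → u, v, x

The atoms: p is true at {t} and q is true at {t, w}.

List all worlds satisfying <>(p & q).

s: successors {t, u, v, w}; p & q there: t:T, u:F, v:F, w:F. ✓
t: successors {s, t, v, w}; p & q there: s:F, t:T, v:F, w:F. ✓
u: successors {s, u, v, w}; p & q there: s:F, u:F, v:F, w:F. ✗
v: successors {t, u, v, w}; p & q there: t:T, u:F, v:F, w:F. ✓
w: successors {s, t, v, x}; p & q there: s:F, t:T, v:F, x:F. ✓
x: successors {u, v, x}; p & q there: u:F, v:F, x:F. ✗

{s, t, v, w}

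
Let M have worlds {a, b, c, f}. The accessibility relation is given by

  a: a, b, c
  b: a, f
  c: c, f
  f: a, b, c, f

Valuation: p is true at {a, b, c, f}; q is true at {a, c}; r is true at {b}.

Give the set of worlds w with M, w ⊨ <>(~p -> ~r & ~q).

a: successors {a, b, c}; ~p -> ~r & ~q there: a:T, b:T, c:T. ✓
b: successors {a, f}; ~p -> ~r & ~q there: a:T, f:T. ✓
c: successors {c, f}; ~p -> ~r & ~q there: c:T, f:T. ✓
f: successors {a, b, c, f}; ~p -> ~r & ~q there: a:T, b:T, c:T, f:T. ✓

{a, b, c, f}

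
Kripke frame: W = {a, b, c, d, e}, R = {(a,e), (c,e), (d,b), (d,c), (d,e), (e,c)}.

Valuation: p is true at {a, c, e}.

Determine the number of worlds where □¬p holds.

a: successors {e}; ¬p there: e:F. ✗
b: no successors, so □¬p holds vacuously. ✓
c: successors {e}; ¬p there: e:F. ✗
d: successors {b, c, e}; ¬p there: b:T, c:F, e:F. ✗
e: successors {c}; ¬p there: c:F. ✗
Satisfying worlds: {b}.

1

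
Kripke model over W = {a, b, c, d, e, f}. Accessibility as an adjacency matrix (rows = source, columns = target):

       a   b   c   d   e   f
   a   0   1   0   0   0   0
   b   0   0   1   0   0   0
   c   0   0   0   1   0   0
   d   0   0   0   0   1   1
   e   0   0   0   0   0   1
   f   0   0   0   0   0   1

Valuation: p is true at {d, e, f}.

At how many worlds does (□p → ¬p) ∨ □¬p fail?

a: □p → ¬p is T, □¬p is T. ✓
b: □p → ¬p is T, □¬p is T. ✓
c: □p → ¬p is T, □¬p is F. ✓
d: □p → ¬p is F, □¬p is F. ✗
e: □p → ¬p is F, □¬p is F. ✗
f: □p → ¬p is F, □¬p is F. ✗
Satisfying worlds: {a, b, c}.
So (□p → ¬p) ∨ □¬p fails at the other 3 worlds.

3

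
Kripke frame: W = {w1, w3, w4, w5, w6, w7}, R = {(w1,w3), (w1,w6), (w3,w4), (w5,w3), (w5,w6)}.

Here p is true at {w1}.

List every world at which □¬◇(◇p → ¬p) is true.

{w3, w4, w6, w7}

w1: successors {w3, w6}; ¬◇(◇p → ¬p) there: w3:F, w6:T. ✗
w3: successors {w4}; ¬◇(◇p → ¬p) there: w4:T. ✓
w4: no successors, so □¬◇(◇p → ¬p) holds vacuously. ✓
w5: successors {w3, w6}; ¬◇(◇p → ¬p) there: w3:F, w6:T. ✗
w6: no successors, so □¬◇(◇p → ¬p) holds vacuously. ✓
w7: no successors, so □¬◇(◇p → ¬p) holds vacuously. ✓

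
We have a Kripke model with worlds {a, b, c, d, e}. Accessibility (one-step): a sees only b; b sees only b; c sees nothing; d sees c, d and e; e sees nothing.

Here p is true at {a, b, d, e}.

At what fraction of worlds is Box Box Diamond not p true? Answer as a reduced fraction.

2/5

a: successors {b}; Box Diamond not p there: b:F. ✗
b: successors {b}; Box Diamond not p there: b:F. ✗
c: no successors, so Box Box Diamond not p holds vacuously. ✓
d: successors {c, d, e}; Box Diamond not p there: c:T, d:F, e:T. ✗
e: no successors, so Box Box Diamond not p holds vacuously. ✓
That's 2 of 5 worlds, so 2/5.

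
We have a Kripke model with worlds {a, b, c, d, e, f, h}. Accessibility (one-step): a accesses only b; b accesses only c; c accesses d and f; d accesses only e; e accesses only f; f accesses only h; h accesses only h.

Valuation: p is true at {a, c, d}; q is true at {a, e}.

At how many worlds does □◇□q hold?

1

a: successors {b}; ◇□q there: b:F. ✗
b: successors {c}; ◇□q there: c:T. ✓
c: successors {d, f}; ◇□q there: d:F, f:F. ✗
d: successors {e}; ◇□q there: e:F. ✗
e: successors {f}; ◇□q there: f:F. ✗
f: successors {h}; ◇□q there: h:F. ✗
h: successors {h}; ◇□q there: h:F. ✗
Satisfying worlds: {b}.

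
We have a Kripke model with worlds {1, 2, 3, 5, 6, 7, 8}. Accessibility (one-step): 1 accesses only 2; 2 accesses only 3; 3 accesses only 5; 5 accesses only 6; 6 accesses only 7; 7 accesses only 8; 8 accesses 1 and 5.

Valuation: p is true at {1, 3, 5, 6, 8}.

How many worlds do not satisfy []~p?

1: successors {2}; ~p there: 2:T. ✓
2: successors {3}; ~p there: 3:F. ✗
3: successors {5}; ~p there: 5:F. ✗
5: successors {6}; ~p there: 6:F. ✗
6: successors {7}; ~p there: 7:T. ✓
7: successors {8}; ~p there: 8:F. ✗
8: successors {1, 5}; ~p there: 1:F, 5:F. ✗
Satisfying worlds: {1, 6}.
So []~p fails at the other 5 worlds.

5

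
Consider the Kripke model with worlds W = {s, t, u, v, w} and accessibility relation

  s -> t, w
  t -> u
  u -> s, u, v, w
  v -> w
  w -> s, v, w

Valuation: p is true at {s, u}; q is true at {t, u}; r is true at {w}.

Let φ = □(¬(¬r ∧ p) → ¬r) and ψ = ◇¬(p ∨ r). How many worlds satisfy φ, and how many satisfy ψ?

For □(¬(¬r ∧ p) → ¬r):
s: successors {t, w}; ¬(¬r ∧ p) → ¬r there: t:T, w:F. ✗
t: successors {u}; ¬(¬r ∧ p) → ¬r there: u:T. ✓
u: successors {s, u, v, w}; ¬(¬r ∧ p) → ¬r there: s:T, u:T, v:T, w:F. ✗
v: successors {w}; ¬(¬r ∧ p) → ¬r there: w:F. ✗
w: successors {s, v, w}; ¬(¬r ∧ p) → ¬r there: s:T, v:T, w:F. ✗
— 1 world.
For ◇¬(p ∨ r):
s: successors {t, w}; ¬(p ∨ r) there: t:T, w:F. ✓
t: successors {u}; ¬(p ∨ r) there: u:F. ✗
u: successors {s, u, v, w}; ¬(p ∨ r) there: s:F, u:F, v:T, w:F. ✓
v: successors {w}; ¬(p ∨ r) there: w:F. ✗
w: successors {s, v, w}; ¬(p ∨ r) there: s:F, v:T, w:F. ✓
— 3 worlds.

1 and 3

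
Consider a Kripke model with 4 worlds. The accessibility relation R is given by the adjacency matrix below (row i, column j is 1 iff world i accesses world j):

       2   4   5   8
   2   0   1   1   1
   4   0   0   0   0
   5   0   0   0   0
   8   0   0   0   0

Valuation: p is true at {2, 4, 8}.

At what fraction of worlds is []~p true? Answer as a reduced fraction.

2: successors {4, 5, 8}; ~p there: 4:F, 5:T, 8:F. ✗
4: no successors, so []~p holds vacuously. ✓
5: no successors, so []~p holds vacuously. ✓
8: no successors, so []~p holds vacuously. ✓
That's 3 of 4 worlds, so 3/4.

3/4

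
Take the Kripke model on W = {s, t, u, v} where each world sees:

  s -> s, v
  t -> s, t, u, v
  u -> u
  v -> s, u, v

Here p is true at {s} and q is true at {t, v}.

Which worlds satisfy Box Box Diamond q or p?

s: Box Box Diamond q is F, p is T. ✓
t: Box Box Diamond q is F, p is F. ✗
u: Box Box Diamond q is F, p is F. ✗
v: Box Box Diamond q is F, p is F. ✗

{s}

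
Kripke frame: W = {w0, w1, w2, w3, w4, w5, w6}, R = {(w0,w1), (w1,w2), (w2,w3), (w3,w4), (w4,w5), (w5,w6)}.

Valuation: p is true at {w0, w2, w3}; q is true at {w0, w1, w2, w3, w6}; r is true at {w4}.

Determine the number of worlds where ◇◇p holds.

w0: successors {w1}; ◇p there: w1:T. ✓
w1: successors {w2}; ◇p there: w2:T. ✓
w2: successors {w3}; ◇p there: w3:F. ✗
w3: successors {w4}; ◇p there: w4:F. ✗
w4: successors {w5}; ◇p there: w5:F. ✗
w5: successors {w6}; ◇p there: w6:F. ✗
w6: no successors, so ◇◇p fails. ✗
Satisfying worlds: {w0, w1}.

2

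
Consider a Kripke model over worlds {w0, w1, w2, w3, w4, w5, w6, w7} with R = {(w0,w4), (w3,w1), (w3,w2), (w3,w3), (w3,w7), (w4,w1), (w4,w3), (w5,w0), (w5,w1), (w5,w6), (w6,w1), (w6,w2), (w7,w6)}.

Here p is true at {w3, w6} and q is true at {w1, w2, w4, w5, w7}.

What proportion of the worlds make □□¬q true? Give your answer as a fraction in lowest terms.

w0: successors {w4}; □¬q there: w4:F. ✗
w1: no successors, so □□¬q holds vacuously. ✓
w2: no successors, so □□¬q holds vacuously. ✓
w3: successors {w1, w2, w3, w7}; □¬q there: w1:T, w2:T, w3:F, w7:T. ✗
w4: successors {w1, w3}; □¬q there: w1:T, w3:F. ✗
w5: successors {w0, w1, w6}; □¬q there: w0:F, w1:T, w6:F. ✗
w6: successors {w1, w2}; □¬q there: w1:T, w2:T. ✓
w7: successors {w6}; □¬q there: w6:F. ✗
That's 3 of 8 worlds, so 3/8.

3/8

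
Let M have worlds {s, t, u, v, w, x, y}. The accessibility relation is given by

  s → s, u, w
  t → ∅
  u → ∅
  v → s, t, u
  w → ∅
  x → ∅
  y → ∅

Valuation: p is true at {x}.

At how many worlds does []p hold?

5

s: successors {s, u, w}; p there: s:F, u:F, w:F. ✗
t: no successors, so []p holds vacuously. ✓
u: no successors, so []p holds vacuously. ✓
v: successors {s, t, u}; p there: s:F, t:F, u:F. ✗
w: no successors, so []p holds vacuously. ✓
x: no successors, so []p holds vacuously. ✓
y: no successors, so []p holds vacuously. ✓
Satisfying worlds: {t, u, w, x, y}.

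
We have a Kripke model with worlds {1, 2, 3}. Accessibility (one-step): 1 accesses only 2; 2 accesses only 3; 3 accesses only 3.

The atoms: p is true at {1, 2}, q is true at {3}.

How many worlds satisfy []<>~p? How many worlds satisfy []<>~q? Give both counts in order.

For []<>~p:
1: successors {2}; <>~p there: 2:T. ✓
2: successors {3}; <>~p there: 3:T. ✓
3: successors {3}; <>~p there: 3:T. ✓
— 3 worlds.
For []<>~q:
1: successors {2}; <>~q there: 2:F. ✗
2: successors {3}; <>~q there: 3:F. ✗
3: successors {3}; <>~q there: 3:F. ✗
— 0 worlds.

3 and 0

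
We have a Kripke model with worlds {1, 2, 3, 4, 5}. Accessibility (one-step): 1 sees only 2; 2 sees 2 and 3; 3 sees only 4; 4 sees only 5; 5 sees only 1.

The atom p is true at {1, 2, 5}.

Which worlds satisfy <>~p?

{2, 3}

1: successors {2}; ~p there: 2:F. ✗
2: successors {2, 3}; ~p there: 2:F, 3:T. ✓
3: successors {4}; ~p there: 4:T. ✓
4: successors {5}; ~p there: 5:F. ✗
5: successors {1}; ~p there: 1:F. ✗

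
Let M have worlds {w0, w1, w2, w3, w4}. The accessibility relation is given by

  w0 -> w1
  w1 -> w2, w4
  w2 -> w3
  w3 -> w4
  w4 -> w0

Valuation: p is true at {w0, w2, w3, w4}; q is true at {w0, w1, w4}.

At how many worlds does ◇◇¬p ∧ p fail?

4

w0: ◇◇¬p is F, p is T. ✗
w1: ◇◇¬p is F, p is F. ✗
w2: ◇◇¬p is F, p is T. ✗
w3: ◇◇¬p is F, p is T. ✗
w4: ◇◇¬p is T, p is T. ✓
Satisfying worlds: {w4}.
So ◇◇¬p ∧ p fails at the other 4 worlds.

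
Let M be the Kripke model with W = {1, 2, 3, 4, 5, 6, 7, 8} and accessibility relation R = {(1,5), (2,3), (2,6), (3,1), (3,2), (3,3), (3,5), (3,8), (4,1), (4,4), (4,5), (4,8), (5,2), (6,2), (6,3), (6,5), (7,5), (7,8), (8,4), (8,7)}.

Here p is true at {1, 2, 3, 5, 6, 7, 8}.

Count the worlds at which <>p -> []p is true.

1: <>p is T, []p is T. ✓
2: <>p is T, []p is T. ✓
3: <>p is T, []p is T. ✓
4: <>p is T, []p is F. ✗
5: <>p is T, []p is T. ✓
6: <>p is T, []p is T. ✓
7: <>p is T, []p is T. ✓
8: <>p is T, []p is F. ✗
Satisfying worlds: {1, 2, 3, 5, 6, 7}.

6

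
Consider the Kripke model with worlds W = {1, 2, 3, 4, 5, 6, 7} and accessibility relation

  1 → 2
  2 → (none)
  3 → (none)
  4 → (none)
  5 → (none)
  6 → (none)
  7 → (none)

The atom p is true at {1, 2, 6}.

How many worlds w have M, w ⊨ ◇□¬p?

1: successors {2}; □¬p there: 2:T. ✓
2: no successors, so ◇□¬p fails. ✗
3: no successors, so ◇□¬p fails. ✗
4: no successors, so ◇□¬p fails. ✗
5: no successors, so ◇□¬p fails. ✗
6: no successors, so ◇□¬p fails. ✗
7: no successors, so ◇□¬p fails. ✗
Satisfying worlds: {1}.

1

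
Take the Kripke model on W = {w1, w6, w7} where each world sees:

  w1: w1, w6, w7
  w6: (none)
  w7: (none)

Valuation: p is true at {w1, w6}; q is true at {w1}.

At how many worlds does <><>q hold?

w1: successors {w1, w6, w7}; <>q there: w1:T, w6:F, w7:F. ✓
w6: no successors, so <><>q fails. ✗
w7: no successors, so <><>q fails. ✗
Satisfying worlds: {w1}.

1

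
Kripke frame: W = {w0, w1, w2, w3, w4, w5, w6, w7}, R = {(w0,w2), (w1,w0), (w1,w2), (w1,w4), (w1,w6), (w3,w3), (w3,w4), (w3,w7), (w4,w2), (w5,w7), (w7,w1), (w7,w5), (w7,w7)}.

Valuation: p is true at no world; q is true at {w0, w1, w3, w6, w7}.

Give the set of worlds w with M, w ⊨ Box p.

w0: successors {w2}; p there: w2:F. ✗
w1: successors {w0, w2, w4, w6}; p there: w0:F, w2:F, w4:F, w6:F. ✗
w2: no successors, so Box p holds vacuously. ✓
w3: successors {w3, w4, w7}; p there: w3:F, w4:F, w7:F. ✗
w4: successors {w2}; p there: w2:F. ✗
w5: successors {w7}; p there: w7:F. ✗
w6: no successors, so Box p holds vacuously. ✓
w7: successors {w1, w5, w7}; p there: w1:F, w5:F, w7:F. ✗

{w2, w6}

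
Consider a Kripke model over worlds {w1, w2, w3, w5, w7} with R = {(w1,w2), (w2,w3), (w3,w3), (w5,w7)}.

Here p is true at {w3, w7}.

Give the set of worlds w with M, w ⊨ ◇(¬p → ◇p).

w1: successors {w2}; ¬p → ◇p there: w2:T. ✓
w2: successors {w3}; ¬p → ◇p there: w3:T. ✓
w3: successors {w3}; ¬p → ◇p there: w3:T. ✓
w5: successors {w7}; ¬p → ◇p there: w7:T. ✓
w7: no successors, so ◇(¬p → ◇p) fails. ✗

{w1, w2, w3, w5}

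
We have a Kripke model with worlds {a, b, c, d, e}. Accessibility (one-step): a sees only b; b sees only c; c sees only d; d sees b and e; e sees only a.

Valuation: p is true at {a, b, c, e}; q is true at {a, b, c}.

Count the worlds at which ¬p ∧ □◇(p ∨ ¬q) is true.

a: ¬p is F, □◇(p ∨ ¬q) is T. ✗
b: ¬p is F, □◇(p ∨ ¬q) is T. ✗
c: ¬p is F, □◇(p ∨ ¬q) is T. ✗
d: ¬p is T, □◇(p ∨ ¬q) is T. ✓
e: ¬p is F, □◇(p ∨ ¬q) is T. ✗
Satisfying worlds: {d}.

1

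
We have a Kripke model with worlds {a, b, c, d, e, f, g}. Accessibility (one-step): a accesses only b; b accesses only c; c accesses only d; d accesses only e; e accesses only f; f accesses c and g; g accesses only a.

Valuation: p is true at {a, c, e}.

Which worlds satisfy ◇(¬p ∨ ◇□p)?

a: successors {b}; ¬p ∨ ◇□p there: b:T. ✓
b: successors {c}; ¬p ∨ ◇□p there: c:T. ✓
c: successors {d}; ¬p ∨ ◇□p there: d:T. ✓
d: successors {e}; ¬p ∨ ◇□p there: e:F. ✗
e: successors {f}; ¬p ∨ ◇□p there: f:T. ✓
f: successors {c, g}; ¬p ∨ ◇□p there: c:T, g:T. ✓
g: successors {a}; ¬p ∨ ◇□p there: a:T. ✓

{a, b, c, e, f, g}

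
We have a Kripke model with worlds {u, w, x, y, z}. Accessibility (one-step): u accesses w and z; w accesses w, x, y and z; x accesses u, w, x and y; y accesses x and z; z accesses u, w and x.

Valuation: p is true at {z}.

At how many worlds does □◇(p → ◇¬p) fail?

u: successors {w, z}; ◇(p → ◇¬p) there: w:T, z:T. ✓
w: successors {w, x, y, z}; ◇(p → ◇¬p) there: w:T, x:T, y:T, z:T. ✓
x: successors {u, w, x, y}; ◇(p → ◇¬p) there: u:T, w:T, x:T, y:T. ✓
y: successors {x, z}; ◇(p → ◇¬p) there: x:T, z:T. ✓
z: successors {u, w, x}; ◇(p → ◇¬p) there: u:T, w:T, x:T. ✓
Satisfying worlds: {u, w, x, y, z}.
So □◇(p → ◇¬p) fails at the other 0 worlds.

0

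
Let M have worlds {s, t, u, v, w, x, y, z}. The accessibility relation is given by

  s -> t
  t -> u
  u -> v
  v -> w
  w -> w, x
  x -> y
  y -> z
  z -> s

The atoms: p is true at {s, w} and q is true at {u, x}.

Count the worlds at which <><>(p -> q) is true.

s: successors {t}; <>(p -> q) there: t:T. ✓
t: successors {u}; <>(p -> q) there: u:T. ✓
u: successors {v}; <>(p -> q) there: v:F. ✗
v: successors {w}; <>(p -> q) there: w:T. ✓
w: successors {w, x}; <>(p -> q) there: w:T, x:T. ✓
x: successors {y}; <>(p -> q) there: y:T. ✓
y: successors {z}; <>(p -> q) there: z:F. ✗
z: successors {s}; <>(p -> q) there: s:T. ✓
Satisfying worlds: {s, t, v, w, x, z}.

6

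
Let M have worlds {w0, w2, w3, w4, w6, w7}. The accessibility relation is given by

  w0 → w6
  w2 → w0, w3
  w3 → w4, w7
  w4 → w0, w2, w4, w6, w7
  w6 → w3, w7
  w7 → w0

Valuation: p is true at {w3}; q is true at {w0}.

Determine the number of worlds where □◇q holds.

1

w0: successors {w6}; ◇q there: w6:F. ✗
w2: successors {w0, w3}; ◇q there: w0:F, w3:F. ✗
w3: successors {w4, w7}; ◇q there: w4:T, w7:T. ✓
w4: successors {w0, w2, w4, w6, w7}; ◇q there: w0:F, w2:T, w4:T, w6:F, w7:T. ✗
w6: successors {w3, w7}; ◇q there: w3:F, w7:T. ✗
w7: successors {w0}; ◇q there: w0:F. ✗
Satisfying worlds: {w3}.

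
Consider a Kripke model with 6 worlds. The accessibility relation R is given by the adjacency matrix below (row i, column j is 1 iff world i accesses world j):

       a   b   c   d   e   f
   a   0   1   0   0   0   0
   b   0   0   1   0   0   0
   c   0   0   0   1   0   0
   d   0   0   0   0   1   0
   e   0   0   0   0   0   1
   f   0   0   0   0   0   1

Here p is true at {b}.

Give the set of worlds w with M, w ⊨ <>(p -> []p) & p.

a: <>(p -> []p) is F, p is F. ✗
b: <>(p -> []p) is T, p is T. ✓
c: <>(p -> []p) is T, p is F. ✗
d: <>(p -> []p) is T, p is F. ✗
e: <>(p -> []p) is T, p is F. ✗
f: <>(p -> []p) is T, p is F. ✗

{b}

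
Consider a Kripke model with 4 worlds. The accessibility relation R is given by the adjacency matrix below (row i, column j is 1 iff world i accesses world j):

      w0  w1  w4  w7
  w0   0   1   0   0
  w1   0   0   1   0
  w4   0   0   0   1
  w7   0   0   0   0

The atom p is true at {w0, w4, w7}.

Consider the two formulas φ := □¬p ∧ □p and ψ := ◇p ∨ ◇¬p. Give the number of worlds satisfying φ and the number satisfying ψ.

For □¬p ∧ □p:
w0: □¬p is T, □p is F. ✗
w1: □¬p is F, □p is T. ✗
w4: □¬p is F, □p is T. ✗
w7: □¬p is T, □p is T. ✓
— 1 world.
For ◇p ∨ ◇¬p:
w0: ◇p is F, ◇¬p is T. ✓
w1: ◇p is T, ◇¬p is F. ✓
w4: ◇p is T, ◇¬p is F. ✓
w7: ◇p is F, ◇¬p is F. ✗
— 3 worlds.

1 and 3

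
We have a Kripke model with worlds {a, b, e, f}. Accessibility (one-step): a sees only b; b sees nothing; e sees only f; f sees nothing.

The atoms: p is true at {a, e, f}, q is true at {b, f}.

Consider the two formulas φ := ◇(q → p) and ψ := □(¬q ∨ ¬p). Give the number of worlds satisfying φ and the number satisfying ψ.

1 and 3

For ◇(q → p):
a: successors {b}; q → p there: b:F. ✗
b: no successors, so ◇(q → p) fails. ✗
e: successors {f}; q → p there: f:T. ✓
f: no successors, so ◇(q → p) fails. ✗
— 1 world.
For □(¬q ∨ ¬p):
a: successors {b}; ¬q ∨ ¬p there: b:T. ✓
b: no successors, so □(¬q ∨ ¬p) holds vacuously. ✓
e: successors {f}; ¬q ∨ ¬p there: f:F. ✗
f: no successors, so □(¬q ∨ ¬p) holds vacuously. ✓
— 3 worlds.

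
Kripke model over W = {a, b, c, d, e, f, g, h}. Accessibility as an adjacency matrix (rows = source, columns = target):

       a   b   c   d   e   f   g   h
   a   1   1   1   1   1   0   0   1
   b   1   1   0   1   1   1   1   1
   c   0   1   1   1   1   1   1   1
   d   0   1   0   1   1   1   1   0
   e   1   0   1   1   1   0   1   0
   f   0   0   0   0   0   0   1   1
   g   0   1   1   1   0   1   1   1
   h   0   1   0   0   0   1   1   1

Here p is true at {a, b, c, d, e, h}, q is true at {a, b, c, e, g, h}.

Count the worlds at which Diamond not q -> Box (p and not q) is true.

a: Diamond not q is T, Box (p and not q) is F. ✗
b: Diamond not q is T, Box (p and not q) is F. ✗
c: Diamond not q is T, Box (p and not q) is F. ✗
d: Diamond not q is T, Box (p and not q) is F. ✗
e: Diamond not q is T, Box (p and not q) is F. ✗
f: Diamond not q is F, Box (p and not q) is F. ✓
g: Diamond not q is T, Box (p and not q) is F. ✗
h: Diamond not q is T, Box (p and not q) is F. ✗
Satisfying worlds: {f}.

1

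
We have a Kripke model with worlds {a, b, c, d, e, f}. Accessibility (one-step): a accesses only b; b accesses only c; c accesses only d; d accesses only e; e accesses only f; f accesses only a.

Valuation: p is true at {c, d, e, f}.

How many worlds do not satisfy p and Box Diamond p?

a: p is F, Box Diamond p is T. ✗
b: p is F, Box Diamond p is T. ✗
c: p is T, Box Diamond p is T. ✓
d: p is T, Box Diamond p is T. ✓
e: p is T, Box Diamond p is F. ✗
f: p is T, Box Diamond p is F. ✗
Satisfying worlds: {c, d}.
So p and Box Diamond p fails at the other 4 worlds.

4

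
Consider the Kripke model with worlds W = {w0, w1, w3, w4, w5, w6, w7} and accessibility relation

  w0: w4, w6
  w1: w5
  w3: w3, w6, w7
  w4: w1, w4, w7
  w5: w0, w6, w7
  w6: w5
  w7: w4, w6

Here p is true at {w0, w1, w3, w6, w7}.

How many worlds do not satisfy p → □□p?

3

w0: p is T, □□p is F. ✗
w1: p is T, □□p is T. ✓
w3: p is T, □□p is F. ✗
w4: p is F, □□p is F. ✓
w5: p is F, □□p is F. ✓
w6: p is T, □□p is T. ✓
w7: p is T, □□p is F. ✗
Satisfying worlds: {w1, w4, w5, w6}.
So p → □□p fails at the other 3 worlds.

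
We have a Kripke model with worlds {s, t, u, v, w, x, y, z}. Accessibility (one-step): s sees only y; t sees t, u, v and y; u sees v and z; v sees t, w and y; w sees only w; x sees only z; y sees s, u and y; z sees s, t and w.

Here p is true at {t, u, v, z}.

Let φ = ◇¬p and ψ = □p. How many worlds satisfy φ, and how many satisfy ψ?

6 and 2

For ◇¬p:
s: successors {y}; ¬p there: y:T. ✓
t: successors {t, u, v, y}; ¬p there: t:F, u:F, v:F, y:T. ✓
u: successors {v, z}; ¬p there: v:F, z:F. ✗
v: successors {t, w, y}; ¬p there: t:F, w:T, y:T. ✓
w: successors {w}; ¬p there: w:T. ✓
x: successors {z}; ¬p there: z:F. ✗
y: successors {s, u, y}; ¬p there: s:T, u:F, y:T. ✓
z: successors {s, t, w}; ¬p there: s:T, t:F, w:T. ✓
— 6 worlds.
For □p:
s: successors {y}; p there: y:F. ✗
t: successors {t, u, v, y}; p there: t:T, u:T, v:T, y:F. ✗
u: successors {v, z}; p there: v:T, z:T. ✓
v: successors {t, w, y}; p there: t:T, w:F, y:F. ✗
w: successors {w}; p there: w:F. ✗
x: successors {z}; p there: z:T. ✓
y: successors {s, u, y}; p there: s:F, u:T, y:F. ✗
z: successors {s, t, w}; p there: s:F, t:T, w:F. ✗
— 2 worlds.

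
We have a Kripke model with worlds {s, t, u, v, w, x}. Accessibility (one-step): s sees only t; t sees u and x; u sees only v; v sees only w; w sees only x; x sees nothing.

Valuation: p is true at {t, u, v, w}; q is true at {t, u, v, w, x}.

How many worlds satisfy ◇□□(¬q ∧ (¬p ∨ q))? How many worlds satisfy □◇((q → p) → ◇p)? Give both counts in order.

3 and 3

For ◇□□(¬q ∧ (¬p ∨ q)):
s: successors {t}; □□(¬q ∧ (¬p ∨ q)) there: t:F. ✗
t: successors {u, x}; □□(¬q ∧ (¬p ∨ q)) there: u:F, x:T. ✓
u: successors {v}; □□(¬q ∧ (¬p ∨ q)) there: v:F. ✗
v: successors {w}; □□(¬q ∧ (¬p ∨ q)) there: w:T. ✓
w: successors {x}; □□(¬q ∧ (¬p ∨ q)) there: x:T. ✓
x: no successors, so ◇□□(¬q ∧ (¬p ∨ q)) fails. ✗
— 3 worlds.
For □◇((q → p) → ◇p):
s: successors {t}; ◇((q → p) → ◇p) there: t:T. ✓
t: successors {u, x}; ◇((q → p) → ◇p) there: u:T, x:F. ✗
u: successors {v}; ◇((q → p) → ◇p) there: v:F. ✗
v: successors {w}; ◇((q → p) → ◇p) there: w:T. ✓
w: successors {x}; ◇((q → p) → ◇p) there: x:F. ✗
x: no successors, so □◇((q → p) → ◇p) holds vacuously. ✓
— 3 worlds.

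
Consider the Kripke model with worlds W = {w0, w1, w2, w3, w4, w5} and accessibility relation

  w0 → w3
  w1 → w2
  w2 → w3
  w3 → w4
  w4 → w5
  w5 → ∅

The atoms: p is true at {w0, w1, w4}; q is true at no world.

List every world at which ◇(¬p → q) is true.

w0: successors {w3}; ¬p → q there: w3:F. ✗
w1: successors {w2}; ¬p → q there: w2:F. ✗
w2: successors {w3}; ¬p → q there: w3:F. ✗
w3: successors {w4}; ¬p → q there: w4:T. ✓
w4: successors {w5}; ¬p → q there: w5:F. ✗
w5: no successors, so ◇(¬p → q) fails. ✗

{w3}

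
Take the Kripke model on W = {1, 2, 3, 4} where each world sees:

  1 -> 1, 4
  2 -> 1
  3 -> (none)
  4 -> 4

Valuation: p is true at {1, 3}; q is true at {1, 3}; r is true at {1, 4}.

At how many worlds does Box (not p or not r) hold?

2

1: successors {1, 4}; not p or not r there: 1:F, 4:T. ✗
2: successors {1}; not p or not r there: 1:F. ✗
3: no successors, so Box (not p or not r) holds vacuously. ✓
4: successors {4}; not p or not r there: 4:T. ✓
Satisfying worlds: {3, 4}.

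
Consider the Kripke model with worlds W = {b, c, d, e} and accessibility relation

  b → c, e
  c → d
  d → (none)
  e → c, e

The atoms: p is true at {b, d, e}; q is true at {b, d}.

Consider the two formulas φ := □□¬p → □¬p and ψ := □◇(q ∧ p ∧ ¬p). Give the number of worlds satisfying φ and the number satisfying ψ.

For □□¬p → □¬p:
b: □□¬p is F, □¬p is F. ✓
c: □□¬p is T, □¬p is F. ✗
d: □□¬p is T, □¬p is T. ✓
e: □□¬p is F, □¬p is F. ✓
— 3 worlds.
For □◇(q ∧ p ∧ ¬p):
b: successors {c, e}; ◇(q ∧ p ∧ ¬p) there: c:F, e:F. ✗
c: successors {d}; ◇(q ∧ p ∧ ¬p) there: d:F. ✗
d: no successors, so □◇(q ∧ p ∧ ¬p) holds vacuously. ✓
e: successors {c, e}; ◇(q ∧ p ∧ ¬p) there: c:F, e:F. ✗
— 1 world.

3 and 1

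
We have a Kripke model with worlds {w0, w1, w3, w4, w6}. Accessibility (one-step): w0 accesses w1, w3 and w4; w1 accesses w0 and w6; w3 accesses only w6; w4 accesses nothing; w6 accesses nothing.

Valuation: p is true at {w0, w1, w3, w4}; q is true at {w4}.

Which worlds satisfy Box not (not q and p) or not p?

w0: Box not (not q and p) is F, not p is F. ✗
w1: Box not (not q and p) is F, not p is F. ✗
w3: Box not (not q and p) is T, not p is F. ✓
w4: Box not (not q and p) is T, not p is F. ✓
w6: Box not (not q and p) is T, not p is T. ✓

{w3, w4, w6}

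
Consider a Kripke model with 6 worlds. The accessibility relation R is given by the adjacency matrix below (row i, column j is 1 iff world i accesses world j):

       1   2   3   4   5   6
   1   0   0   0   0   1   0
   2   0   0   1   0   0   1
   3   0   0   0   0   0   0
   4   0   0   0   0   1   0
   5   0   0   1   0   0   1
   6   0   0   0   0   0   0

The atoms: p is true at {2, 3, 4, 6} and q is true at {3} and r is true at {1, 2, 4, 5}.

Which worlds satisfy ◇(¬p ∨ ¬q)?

1: successors {5}; ¬p ∨ ¬q there: 5:T. ✓
2: successors {3, 6}; ¬p ∨ ¬q there: 3:F, 6:T. ✓
3: no successors, so ◇(¬p ∨ ¬q) fails. ✗
4: successors {5}; ¬p ∨ ¬q there: 5:T. ✓
5: successors {3, 6}; ¬p ∨ ¬q there: 3:F, 6:T. ✓
6: no successors, so ◇(¬p ∨ ¬q) fails. ✗

{1, 2, 4, 5}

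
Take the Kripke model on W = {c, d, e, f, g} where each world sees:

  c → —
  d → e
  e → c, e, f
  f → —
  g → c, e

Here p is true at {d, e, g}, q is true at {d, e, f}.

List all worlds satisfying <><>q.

{d, e, g}

c: no successors, so <><>q fails. ✗
d: successors {e}; <>q there: e:T. ✓
e: successors {c, e, f}; <>q there: c:F, e:T, f:F. ✓
f: no successors, so <><>q fails. ✗
g: successors {c, e}; <>q there: c:F, e:T. ✓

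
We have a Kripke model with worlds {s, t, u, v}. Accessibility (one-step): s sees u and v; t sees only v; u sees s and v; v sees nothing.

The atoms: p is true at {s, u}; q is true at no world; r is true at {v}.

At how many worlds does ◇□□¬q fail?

1

s: successors {u, v}; □□¬q there: u:T, v:T. ✓
t: successors {v}; □□¬q there: v:T. ✓
u: successors {s, v}; □□¬q there: s:T, v:T. ✓
v: no successors, so ◇□□¬q fails. ✗
Satisfying worlds: {s, t, u}.
So ◇□□¬q fails at the other 1 world.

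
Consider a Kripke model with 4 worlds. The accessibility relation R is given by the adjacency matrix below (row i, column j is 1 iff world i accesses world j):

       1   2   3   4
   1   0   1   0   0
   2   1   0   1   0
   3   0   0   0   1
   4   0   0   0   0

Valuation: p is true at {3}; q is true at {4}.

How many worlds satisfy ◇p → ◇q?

1: ◇p is F, ◇q is F. ✓
2: ◇p is T, ◇q is F. ✗
3: ◇p is F, ◇q is T. ✓
4: ◇p is F, ◇q is F. ✓
Satisfying worlds: {1, 3, 4}.

3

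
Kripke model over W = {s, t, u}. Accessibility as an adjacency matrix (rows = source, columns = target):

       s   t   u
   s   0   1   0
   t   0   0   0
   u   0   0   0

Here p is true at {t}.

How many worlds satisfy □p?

3

s: successors {t}; p there: t:T. ✓
t: no successors, so □p holds vacuously. ✓
u: no successors, so □p holds vacuously. ✓
Satisfying worlds: {s, t, u}.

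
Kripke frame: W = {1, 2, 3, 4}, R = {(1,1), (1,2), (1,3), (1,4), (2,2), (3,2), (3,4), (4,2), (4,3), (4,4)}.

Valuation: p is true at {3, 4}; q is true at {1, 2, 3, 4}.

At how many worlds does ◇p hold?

1: successors {1, 2, 3, 4}; p there: 1:F, 2:F, 3:T, 4:T. ✓
2: successors {2}; p there: 2:F. ✗
3: successors {2, 4}; p there: 2:F, 4:T. ✓
4: successors {2, 3, 4}; p there: 2:F, 3:T, 4:T. ✓
Satisfying worlds: {1, 3, 4}.

3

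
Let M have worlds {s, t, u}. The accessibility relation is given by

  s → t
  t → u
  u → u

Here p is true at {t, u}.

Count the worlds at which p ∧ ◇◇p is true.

s: p is F, ◇◇p is T. ✗
t: p is T, ◇◇p is T. ✓
u: p is T, ◇◇p is T. ✓
Satisfying worlds: {t, u}.

2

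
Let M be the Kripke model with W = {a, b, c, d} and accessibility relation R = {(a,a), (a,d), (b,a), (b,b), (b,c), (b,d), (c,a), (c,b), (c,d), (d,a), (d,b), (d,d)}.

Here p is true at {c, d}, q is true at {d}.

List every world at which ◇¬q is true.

{a, b, c, d}

a: successors {a, d}; ¬q there: a:T, d:F. ✓
b: successors {a, b, c, d}; ¬q there: a:T, b:T, c:T, d:F. ✓
c: successors {a, b, d}; ¬q there: a:T, b:T, d:F. ✓
d: successors {a, b, d}; ¬q there: a:T, b:T, d:F. ✓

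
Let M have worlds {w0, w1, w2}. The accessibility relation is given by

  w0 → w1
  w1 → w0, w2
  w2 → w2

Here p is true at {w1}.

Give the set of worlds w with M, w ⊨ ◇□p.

w0: successors {w1}; □p there: w1:F. ✗
w1: successors {w0, w2}; □p there: w0:T, w2:F. ✓
w2: successors {w2}; □p there: w2:F. ✗

{w1}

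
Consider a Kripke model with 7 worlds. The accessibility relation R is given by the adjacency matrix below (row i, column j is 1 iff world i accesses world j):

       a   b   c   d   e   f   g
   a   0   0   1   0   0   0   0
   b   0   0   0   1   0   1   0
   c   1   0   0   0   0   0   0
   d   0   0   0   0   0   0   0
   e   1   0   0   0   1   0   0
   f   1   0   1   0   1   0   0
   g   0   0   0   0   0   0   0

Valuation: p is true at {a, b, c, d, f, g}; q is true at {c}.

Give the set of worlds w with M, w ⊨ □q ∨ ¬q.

a: □q is T, ¬q is T. ✓
b: □q is F, ¬q is T. ✓
c: □q is F, ¬q is F. ✗
d: □q is T, ¬q is T. ✓
e: □q is F, ¬q is T. ✓
f: □q is F, ¬q is T. ✓
g: □q is T, ¬q is T. ✓

{a, b, d, e, f, g}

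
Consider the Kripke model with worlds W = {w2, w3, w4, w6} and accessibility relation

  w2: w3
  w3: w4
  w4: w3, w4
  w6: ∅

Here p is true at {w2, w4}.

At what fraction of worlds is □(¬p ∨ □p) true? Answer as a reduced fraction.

1/2

w2: successors {w3}; ¬p ∨ □p there: w3:T. ✓
w3: successors {w4}; ¬p ∨ □p there: w4:F. ✗
w4: successors {w3, w4}; ¬p ∨ □p there: w3:T, w4:F. ✗
w6: no successors, so □(¬p ∨ □p) holds vacuously. ✓
That's 2 of 4 worlds, so 2/4 = 1/2.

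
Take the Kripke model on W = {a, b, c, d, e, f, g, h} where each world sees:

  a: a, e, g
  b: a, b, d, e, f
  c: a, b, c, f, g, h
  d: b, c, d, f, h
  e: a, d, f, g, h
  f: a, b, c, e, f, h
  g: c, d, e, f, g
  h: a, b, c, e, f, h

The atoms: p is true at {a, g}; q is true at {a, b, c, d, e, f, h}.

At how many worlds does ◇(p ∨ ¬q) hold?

7

a: successors {a, e, g}; p ∨ ¬q there: a:T, e:F, g:T. ✓
b: successors {a, b, d, e, f}; p ∨ ¬q there: a:T, b:F, d:F, e:F, f:F. ✓
c: successors {a, b, c, f, g, h}; p ∨ ¬q there: a:T, b:F, c:F, f:F, g:T, h:F. ✓
d: successors {b, c, d, f, h}; p ∨ ¬q there: b:F, c:F, d:F, f:F, h:F. ✗
e: successors {a, d, f, g, h}; p ∨ ¬q there: a:T, d:F, f:F, g:T, h:F. ✓
f: successors {a, b, c, e, f, h}; p ∨ ¬q there: a:T, b:F, c:F, e:F, f:F, h:F. ✓
g: successors {c, d, e, f, g}; p ∨ ¬q there: c:F, d:F, e:F, f:F, g:T. ✓
h: successors {a, b, c, e, f, h}; p ∨ ¬q there: a:T, b:F, c:F, e:F, f:F, h:F. ✓
Satisfying worlds: {a, b, c, e, f, g, h}.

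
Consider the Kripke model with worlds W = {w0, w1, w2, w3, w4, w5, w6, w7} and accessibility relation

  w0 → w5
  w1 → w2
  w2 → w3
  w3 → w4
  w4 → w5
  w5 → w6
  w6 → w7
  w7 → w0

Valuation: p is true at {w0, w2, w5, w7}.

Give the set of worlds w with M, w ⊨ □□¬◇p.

w0: successors {w5}; □¬◇p there: w5:F. ✗
w1: successors {w2}; □¬◇p there: w2:T. ✓
w2: successors {w3}; □¬◇p there: w3:F. ✗
w3: successors {w4}; □¬◇p there: w4:T. ✓
w4: successors {w5}; □¬◇p there: w5:F. ✗
w5: successors {w6}; □¬◇p there: w6:F. ✗
w6: successors {w7}; □¬◇p there: w7:F. ✗
w7: successors {w0}; □¬◇p there: w0:T. ✓

{w1, w3, w7}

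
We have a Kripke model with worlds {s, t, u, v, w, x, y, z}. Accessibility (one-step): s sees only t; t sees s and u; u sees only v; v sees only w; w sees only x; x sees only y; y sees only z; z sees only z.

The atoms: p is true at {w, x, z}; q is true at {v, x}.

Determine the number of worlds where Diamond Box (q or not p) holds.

4

s: successors {t}; Box (q or not p) there: t:T. ✓
t: successors {s, u}; Box (q or not p) there: s:T, u:T. ✓
u: successors {v}; Box (q or not p) there: v:F. ✗
v: successors {w}; Box (q or not p) there: w:T. ✓
w: successors {x}; Box (q or not p) there: x:T. ✓
x: successors {y}; Box (q or not p) there: y:F. ✗
y: successors {z}; Box (q or not p) there: z:F. ✗
z: successors {z}; Box (q or not p) there: z:F. ✗
Satisfying worlds: {s, t, v, w}.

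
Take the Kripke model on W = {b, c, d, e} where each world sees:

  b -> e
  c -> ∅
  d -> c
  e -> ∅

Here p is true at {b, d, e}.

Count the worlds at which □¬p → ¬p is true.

2

b: □¬p is F, ¬p is F. ✓
c: □¬p is T, ¬p is T. ✓
d: □¬p is T, ¬p is F. ✗
e: □¬p is T, ¬p is F. ✗
Satisfying worlds: {b, c}.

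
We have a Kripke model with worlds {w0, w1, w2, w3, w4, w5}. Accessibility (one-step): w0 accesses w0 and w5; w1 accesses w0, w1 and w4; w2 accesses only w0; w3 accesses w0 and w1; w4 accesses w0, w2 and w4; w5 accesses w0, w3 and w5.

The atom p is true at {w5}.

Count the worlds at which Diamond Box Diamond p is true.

6

w0: successors {w0, w5}; Box Diamond p there: w0:T, w5:F. ✓
w1: successors {w0, w1, w4}; Box Diamond p there: w0:T, w1:F, w4:F. ✓
w2: successors {w0}; Box Diamond p there: w0:T. ✓
w3: successors {w0, w1}; Box Diamond p there: w0:T, w1:F. ✓
w4: successors {w0, w2, w4}; Box Diamond p there: w0:T, w2:T, w4:F. ✓
w5: successors {w0, w3, w5}; Box Diamond p there: w0:T, w3:F, w5:F. ✓
Satisfying worlds: {w0, w1, w2, w3, w4, w5}.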